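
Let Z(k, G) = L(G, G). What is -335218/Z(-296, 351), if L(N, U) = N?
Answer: -25786/27 ≈ -955.04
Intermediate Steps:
Z(k, G) = G
-335218/Z(-296, 351) = -335218/351 = -335218*1/351 = -25786/27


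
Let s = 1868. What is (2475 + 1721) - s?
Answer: 2328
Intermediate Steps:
(2475 + 1721) - s = (2475 + 1721) - 1*1868 = 4196 - 1868 = 2328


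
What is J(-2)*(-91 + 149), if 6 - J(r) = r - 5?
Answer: 754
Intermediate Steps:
J(r) = 11 - r (J(r) = 6 - (r - 5) = 6 - (-5 + r) = 6 + (5 - r) = 11 - r)
J(-2)*(-91 + 149) = (11 - 1*(-2))*(-91 + 149) = (11 + 2)*58 = 13*58 = 754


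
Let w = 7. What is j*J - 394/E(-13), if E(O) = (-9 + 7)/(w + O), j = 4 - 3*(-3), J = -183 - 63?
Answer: -4380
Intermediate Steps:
J = -246
j = 13 (j = 4 + 9 = 13)
E(O) = -2/(7 + O) (E(O) = (-9 + 7)/(7 + O) = -2/(7 + O))
j*J - 394/E(-13) = 13*(-246) - 394/((-2/(7 - 13))) = -3198 - 394/((-2/(-6))) = -3198 - 394/((-2*(-⅙))) = -3198 - 394/⅓ = -3198 - 394*3 = -3198 - 1182 = -4380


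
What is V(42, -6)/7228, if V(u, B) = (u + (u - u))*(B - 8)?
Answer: -147/1807 ≈ -0.081350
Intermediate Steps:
V(u, B) = u*(-8 + B) (V(u, B) = (u + 0)*(-8 + B) = u*(-8 + B))
V(42, -6)/7228 = (42*(-8 - 6))/7228 = (42*(-14))*(1/7228) = -588*1/7228 = -147/1807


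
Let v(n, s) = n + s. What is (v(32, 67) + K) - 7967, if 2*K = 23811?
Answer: 8075/2 ≈ 4037.5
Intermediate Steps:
K = 23811/2 (K = (½)*23811 = 23811/2 ≈ 11906.)
(v(32, 67) + K) - 7967 = ((32 + 67) + 23811/2) - 7967 = (99 + 23811/2) - 7967 = 24009/2 - 7967 = 8075/2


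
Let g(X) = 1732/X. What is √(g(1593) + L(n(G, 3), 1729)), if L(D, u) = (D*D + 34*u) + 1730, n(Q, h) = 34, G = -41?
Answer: 2*√4347351339/531 ≈ 248.34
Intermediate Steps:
L(D, u) = 1730 + D² + 34*u (L(D, u) = (D² + 34*u) + 1730 = 1730 + D² + 34*u)
√(g(1593) + L(n(G, 3), 1729)) = √(1732/1593 + (1730 + 34² + 34*1729)) = √(1732*(1/1593) + (1730 + 1156 + 58786)) = √(1732/1593 + 61672) = √(98245228/1593) = 2*√4347351339/531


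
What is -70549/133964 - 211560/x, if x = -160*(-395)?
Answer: -102500377/26457890 ≈ -3.8741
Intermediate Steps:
x = 63200
-70549/133964 - 211560/x = -70549/133964 - 211560/63200 = -70549*1/133964 - 211560*1/63200 = -70549/133964 - 5289/1580 = -102500377/26457890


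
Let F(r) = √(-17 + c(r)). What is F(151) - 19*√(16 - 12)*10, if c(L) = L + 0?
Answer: -380 + √134 ≈ -368.42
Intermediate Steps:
c(L) = L
F(r) = √(-17 + r)
F(151) - 19*√(16 - 12)*10 = √(-17 + 151) - 19*√(16 - 12)*10 = √134 - 19*√4*10 = √134 - 19*2*10 = √134 - 38*10 = √134 - 380 = -380 + √134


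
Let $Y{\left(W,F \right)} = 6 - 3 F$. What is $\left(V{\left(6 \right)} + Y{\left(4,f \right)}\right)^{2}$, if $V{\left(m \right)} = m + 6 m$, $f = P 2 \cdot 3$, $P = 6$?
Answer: $3600$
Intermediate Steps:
$f = 36$ ($f = 6 \cdot 2 \cdot 3 = 12 \cdot 3 = 36$)
$V{\left(m \right)} = 7 m$
$\left(V{\left(6 \right)} + Y{\left(4,f \right)}\right)^{2} = \left(7 \cdot 6 + \left(6 - 108\right)\right)^{2} = \left(42 + \left(6 - 108\right)\right)^{2} = \left(42 - 102\right)^{2} = \left(-60\right)^{2} = 3600$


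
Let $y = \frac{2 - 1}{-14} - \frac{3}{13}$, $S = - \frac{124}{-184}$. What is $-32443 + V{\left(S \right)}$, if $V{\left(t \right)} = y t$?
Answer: $- \frac{271614501}{8372} \approx -32443.0$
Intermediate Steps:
$S = \frac{31}{46}$ ($S = \left(-124\right) \left(- \frac{1}{184}\right) = \frac{31}{46} \approx 0.67391$)
$y = - \frac{55}{182}$ ($y = \left(2 - 1\right) \left(- \frac{1}{14}\right) - \frac{3}{13} = 1 \left(- \frac{1}{14}\right) - \frac{3}{13} = - \frac{1}{14} - \frac{3}{13} = - \frac{55}{182} \approx -0.3022$)
$V{\left(t \right)} = - \frac{55 t}{182}$
$-32443 + V{\left(S \right)} = -32443 - \frac{1705}{8372} = - \frac{271614501}{8372}$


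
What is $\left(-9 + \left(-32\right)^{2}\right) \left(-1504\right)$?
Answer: $-1526560$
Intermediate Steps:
$\left(-9 + \left(-32\right)^{2}\right) \left(-1504\right) = \left(-9 + 1024\right) \left(-1504\right) = 1015 \left(-1504\right) = -1526560$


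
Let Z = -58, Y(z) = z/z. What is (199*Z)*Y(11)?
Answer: -11542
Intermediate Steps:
Y(z) = 1
(199*Z)*Y(11) = (199*(-58))*1 = -11542*1 = -11542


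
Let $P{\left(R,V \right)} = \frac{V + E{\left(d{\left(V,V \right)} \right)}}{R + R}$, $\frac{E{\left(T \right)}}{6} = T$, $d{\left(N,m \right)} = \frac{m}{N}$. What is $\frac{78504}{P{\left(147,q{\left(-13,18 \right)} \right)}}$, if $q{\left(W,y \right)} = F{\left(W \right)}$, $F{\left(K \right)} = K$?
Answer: $-3297168$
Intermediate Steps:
$q{\left(W,y \right)} = W$
$E{\left(T \right)} = 6 T$
$P{\left(R,V \right)} = \frac{6 + V}{2 R}$ ($P{\left(R,V \right)} = \frac{V + 6 \frac{V}{V}}{R + R} = \frac{V + 6 \cdot 1}{2 R} = \left(V + 6\right) \frac{1}{2 R} = \left(6 + V\right) \frac{1}{2 R} = \frac{6 + V}{2 R}$)
$\frac{78504}{P{\left(147,q{\left(-13,18 \right)} \right)}} = \frac{78504}{\frac{1}{2} \cdot \frac{1}{147} \left(6 - 13\right)} = \frac{78504}{\frac{1}{2} \cdot \frac{1}{147} \left(-7\right)} = \frac{78504}{- \frac{1}{42}} = 78504 \left(-42\right) = -3297168$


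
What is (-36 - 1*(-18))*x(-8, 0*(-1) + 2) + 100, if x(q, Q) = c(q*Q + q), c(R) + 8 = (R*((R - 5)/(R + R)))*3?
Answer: 1027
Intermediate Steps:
c(R) = -31/2 + 3*R/2 (c(R) = -8 + (R*((R - 5)/(R + R)))*3 = -8 + (R*((-5 + R)/((2*R))))*3 = -8 + (R*((-5 + R)*(1/(2*R))))*3 = -8 + (R*((-5 + R)/(2*R)))*3 = -8 + (-5/2 + R/2)*3 = -8 + (-15/2 + 3*R/2) = -31/2 + 3*R/2)
x(q, Q) = -31/2 + 3*q/2 + 3*Q*q/2 (x(q, Q) = -31/2 + 3*(q*Q + q)/2 = -31/2 + 3*(Q*q + q)/2 = -31/2 + 3*(q + Q*q)/2 = -31/2 + (3*q/2 + 3*Q*q/2) = -31/2 + 3*q/2 + 3*Q*q/2)
(-36 - 1*(-18))*x(-8, 0*(-1) + 2) + 100 = (-36 - 1*(-18))*(-31/2 + (3/2)*(-8)*(1 + (0*(-1) + 2))) + 100 = (-36 + 18)*(-31/2 + (3/2)*(-8)*(1 + (0 + 2))) + 100 = -18*(-31/2 + (3/2)*(-8)*(1 + 2)) + 100 = -18*(-31/2 + (3/2)*(-8)*3) + 100 = -18*(-31/2 - 36) + 100 = -18*(-103/2) + 100 = 927 + 100 = 1027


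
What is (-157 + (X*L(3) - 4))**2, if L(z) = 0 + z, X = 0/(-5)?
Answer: 25921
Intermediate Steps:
X = 0 (X = 0*(-1/5) = 0)
L(z) = z
(-157 + (X*L(3) - 4))**2 = (-157 + (0*3 - 4))**2 = (-157 + (0 - 4))**2 = (-157 - 4)**2 = (-161)**2 = 25921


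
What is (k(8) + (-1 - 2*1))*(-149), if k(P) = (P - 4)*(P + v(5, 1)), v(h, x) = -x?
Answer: -3725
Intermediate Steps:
k(P) = (-1 + P)*(-4 + P) (k(P) = (P - 4)*(P - 1*1) = (-4 + P)*(P - 1) = (-4 + P)*(-1 + P) = (-1 + P)*(-4 + P))
(k(8) + (-1 - 2*1))*(-149) = ((4 + 8² - 5*8) + (-1 - 2*1))*(-149) = ((4 + 64 - 40) + (-1 - 2))*(-149) = (28 - 3)*(-149) = 25*(-149) = -3725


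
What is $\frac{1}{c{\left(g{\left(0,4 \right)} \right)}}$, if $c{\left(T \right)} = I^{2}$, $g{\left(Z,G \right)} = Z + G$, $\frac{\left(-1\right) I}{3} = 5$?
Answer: $\frac{1}{225} \approx 0.0044444$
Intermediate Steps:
$I = -15$ ($I = \left(-3\right) 5 = -15$)
$g{\left(Z,G \right)} = G + Z$
$c{\left(T \right)} = 225$ ($c{\left(T \right)} = \left(-15\right)^{2} = 225$)
$\frac{1}{c{\left(g{\left(0,4 \right)} \right)}} = \frac{1}{225}$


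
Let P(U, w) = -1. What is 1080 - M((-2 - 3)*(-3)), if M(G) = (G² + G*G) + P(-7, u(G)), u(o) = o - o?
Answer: 631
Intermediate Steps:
u(o) = 0
M(G) = -1 + 2*G² (M(G) = (G² + G*G) - 1 = (G² + G²) - 1 = 2*G² - 1 = -1 + 2*G²)
1080 - M((-2 - 3)*(-3)) = 1080 - (-1 + 2*((-2 - 3)*(-3))²) = 1080 - (-1 + 2*(-5*(-3))²) = 1080 - (-1 + 2*15²) = 1080 - (-1 + 2*225) = 1080 - (-1 + 450) = 1080 - 1*449 = 1080 - 449 = 631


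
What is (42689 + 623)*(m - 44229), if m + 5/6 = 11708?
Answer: -4225756936/3 ≈ -1.4086e+9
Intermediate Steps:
m = 70243/6 (m = -⅚ + 11708 = 70243/6 ≈ 11707.)
(42689 + 623)*(m - 44229) = (42689 + 623)*(70243/6 - 44229) = 43312*(-195131/6) = -4225756936/3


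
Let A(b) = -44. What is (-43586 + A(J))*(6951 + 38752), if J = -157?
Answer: -1994021890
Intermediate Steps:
(-43586 + A(J))*(6951 + 38752) = (-43586 - 44)*(6951 + 38752) = -43630*45703 = -1994021890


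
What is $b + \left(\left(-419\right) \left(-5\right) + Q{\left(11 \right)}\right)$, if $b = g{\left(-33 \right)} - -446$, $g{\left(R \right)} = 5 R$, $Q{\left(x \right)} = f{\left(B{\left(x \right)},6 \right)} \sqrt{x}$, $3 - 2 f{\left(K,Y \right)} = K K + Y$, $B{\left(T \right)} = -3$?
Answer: $2376 - 6 \sqrt{11} \approx 2356.1$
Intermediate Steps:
$f{\left(K,Y \right)} = \frac{3}{2} - \frac{Y}{2} - \frac{K^{2}}{2}$ ($f{\left(K,Y \right)} = \frac{3}{2} - \frac{K K + Y}{2} = \frac{3}{2} - \frac{K^{2} + Y}{2} = \frac{3}{2} - \frac{Y + K^{2}}{2} = \frac{3}{2} - \left(\frac{Y}{2} + \frac{K^{2}}{2}\right) = \frac{3}{2} - \frac{Y}{2} - \frac{K^{2}}{2}$)
$Q{\left(x \right)} = - 6 \sqrt{x}$ ($Q{\left(x \right)} = \left(\frac{3}{2} - 3 - \frac{\left(-3\right)^{2}}{2}\right) \sqrt{x} = \left(\frac{3}{2} - 3 - \frac{9}{2}\right) \sqrt{x} = - 6 \sqrt{x}$)
$b = 281$ ($b = 5 \left(-33\right) - -446 = -165 + 446 = 281$)
$b + \left(\left(-419\right) \left(-5\right) + Q{\left(11 \right)}\right) = 281 - \left(-2095 + 6 \sqrt{11}\right) = 281 + \left(2095 - 6 \sqrt{11}\right) = 2376 - 6 \sqrt{11}$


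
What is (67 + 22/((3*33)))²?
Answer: 366025/81 ≈ 4518.8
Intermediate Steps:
(67 + 22/((3*33)))² = (67 + 22/99)² = (67 + 22*(1/99))² = (67 + 2/9)² = (605/9)² = 366025/81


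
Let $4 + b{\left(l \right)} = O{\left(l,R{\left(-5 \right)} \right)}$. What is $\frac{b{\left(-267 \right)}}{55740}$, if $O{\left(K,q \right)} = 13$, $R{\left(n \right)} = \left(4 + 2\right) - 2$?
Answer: $\frac{3}{18580} \approx 0.00016146$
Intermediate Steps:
$R{\left(n \right)} = 4$ ($R{\left(n \right)} = 6 - 2 = 4$)
$b{\left(l \right)} = 9$ ($b{\left(l \right)} = -4 + 13 = 9$)
$\frac{b{\left(-267 \right)}}{55740} = \frac{9}{55740} = 9 \cdot \frac{1}{55740} = \frac{3}{18580}$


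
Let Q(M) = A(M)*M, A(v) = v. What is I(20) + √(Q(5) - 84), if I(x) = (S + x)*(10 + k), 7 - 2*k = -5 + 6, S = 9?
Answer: 377 + I*√59 ≈ 377.0 + 7.6811*I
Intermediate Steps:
Q(M) = M² (Q(M) = M*M = M²)
k = 3 (k = 7/2 - (-5 + 6)/2 = 7/2 - ½*1 = 7/2 - ½ = 3)
I(x) = 117 + 13*x (I(x) = (9 + x)*(10 + 3) = (9 + x)*13 = 117 + 13*x)
I(20) + √(Q(5) - 84) = (117 + 13*20) + √(5² - 84) = (117 + 260) + √(25 - 84) = 377 + √(-59) = 377 + I*√59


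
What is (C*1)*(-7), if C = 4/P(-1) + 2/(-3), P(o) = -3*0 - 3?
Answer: 14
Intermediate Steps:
P(o) = -3 (P(o) = 0 - 3 = -3)
C = -2 (C = 4/(-3) + 2/(-3) = 4*(-⅓) + 2*(-⅓) = -4/3 - ⅔ = -2)
(C*1)*(-7) = -2*1*(-7) = -2*(-7) = 14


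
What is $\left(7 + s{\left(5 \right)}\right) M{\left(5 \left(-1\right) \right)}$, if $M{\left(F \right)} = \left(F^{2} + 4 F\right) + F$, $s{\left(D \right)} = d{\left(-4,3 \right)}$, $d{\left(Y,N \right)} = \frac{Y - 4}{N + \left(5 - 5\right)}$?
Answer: $0$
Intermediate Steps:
$d{\left(Y,N \right)} = \frac{-4 + Y}{N}$ ($d{\left(Y,N \right)} = \frac{-4 + Y}{N + 0} = \frac{-4 + Y}{N}$)
$s{\left(D \right)} = - \frac{8}{3}$ ($s{\left(D \right)} = \frac{-4 - 4}{3} = \frac{1}{3} \left(-8\right) = - \frac{8}{3}$)
$M{\left(F \right)} = F^{2} + 5 F$
$\left(7 + s{\left(5 \right)}\right) M{\left(5 \left(-1\right) \right)} = \left(7 - \frac{8}{3}\right) 5 \left(-1\right) \left(5 + 5 \left(-1\right)\right) = \frac{13 \left(- 5 \left(5 - 5\right)\right)}{3} = \frac{13 \left(\left(-5\right) 0\right)}{3} = \frac{13}{3} \cdot 0 = 0$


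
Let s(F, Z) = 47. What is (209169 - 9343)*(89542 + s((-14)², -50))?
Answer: 17902211514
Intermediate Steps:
(209169 - 9343)*(89542 + s((-14)², -50)) = (209169 - 9343)*(89542 + 47) = 199826*89589 = 17902211514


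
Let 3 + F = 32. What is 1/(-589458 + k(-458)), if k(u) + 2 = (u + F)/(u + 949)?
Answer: -491/289425289 ≈ -1.6965e-6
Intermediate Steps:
F = 29 (F = -3 + 32 = 29)
k(u) = -2 + (29 + u)/(949 + u) (k(u) = -2 + (u + 29)/(u + 949) = -2 + (29 + u)/(949 + u))
1/(-589458 + k(-458)) = 1/(-589458 + (-1869 - 1*(-458))/(949 - 458)) = 1/(-589458 + (-1869 + 458)/491) = 1/(-589458 + (1/491)*(-1411)) = 1/(-589458 - 1411/491) = 1/(-289425289/491) = -491/289425289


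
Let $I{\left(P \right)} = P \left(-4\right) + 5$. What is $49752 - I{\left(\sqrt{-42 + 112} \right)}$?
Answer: $49747 + 4 \sqrt{70} \approx 49780.0$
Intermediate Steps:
$I{\left(P \right)} = 5 - 4 P$ ($I{\left(P \right)} = - 4 P + 5 = 5 - 4 P$)
$49752 - I{\left(\sqrt{-42 + 112} \right)} = 49752 - \left(5 - 4 \sqrt{-42 + 112}\right) = 49752 - \left(5 - 4 \sqrt{70}\right) = 49747 + 4 \sqrt{70}$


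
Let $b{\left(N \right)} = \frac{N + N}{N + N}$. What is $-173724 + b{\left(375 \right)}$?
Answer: $-173723$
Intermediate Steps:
$b{\left(N \right)} = 1$ ($b{\left(N \right)} = \frac{2 N}{2 N} = 2 N \frac{1}{2 N} = 1$)
$-173724 + b{\left(375 \right)} = -173724 + 1 = -173723$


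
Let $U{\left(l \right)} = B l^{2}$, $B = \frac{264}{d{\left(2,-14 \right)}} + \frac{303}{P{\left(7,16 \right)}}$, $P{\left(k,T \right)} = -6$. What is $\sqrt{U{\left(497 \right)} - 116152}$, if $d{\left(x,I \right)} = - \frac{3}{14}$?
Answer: $\frac{i \sqrt{1267620778}}{2} \approx 17802.0 i$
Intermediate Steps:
$d{\left(x,I \right)} = - \frac{3}{14}$ ($d{\left(x,I \right)} = \left(-3\right) \frac{1}{14} = - \frac{3}{14}$)
$B = - \frac{2565}{2}$ ($B = \frac{264}{- \frac{3}{14}} + \frac{303}{-6} = 264 \left(- \frac{14}{3}\right) + 303 \left(- \frac{1}{6}\right) = -1232 - \frac{101}{2} = - \frac{2565}{2} \approx -1282.5$)
$U{\left(l \right)} = - \frac{2565 l^{2}}{2}$
$\sqrt{U{\left(497 \right)} - 116152} = \sqrt{- \frac{2565 \cdot 497^{2}}{2} - 116152} = \sqrt{\left(- \frac{2565}{2}\right) 247009 - 116152} = \sqrt{- \frac{633578085}{2} - 116152} = \sqrt{- \frac{633810389}{2}} = \frac{i \sqrt{1267620778}}{2}$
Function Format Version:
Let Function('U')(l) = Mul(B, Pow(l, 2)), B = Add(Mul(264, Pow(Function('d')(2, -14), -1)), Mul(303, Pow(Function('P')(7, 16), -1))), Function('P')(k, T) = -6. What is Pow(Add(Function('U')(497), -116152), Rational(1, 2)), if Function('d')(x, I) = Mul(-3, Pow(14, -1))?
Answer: Mul(Rational(1, 2), I, Pow(1267620778, Rational(1, 2))) ≈ Mul(17802., I)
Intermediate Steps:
Function('d')(x, I) = Rational(-3, 14) (Function('d')(x, I) = Mul(-3, Rational(1, 14)) = Rational(-3, 14))
B = Rational(-2565, 2) (B = Add(Mul(264, Pow(Rational(-3, 14), -1)), Mul(303, Pow(-6, -1))) = Add(Mul(264, Rational(-14, 3)), Mul(303, Rational(-1, 6))) = Add(-1232, Rational(-101, 2)) = Rational(-2565, 2) ≈ -1282.5)
Function('U')(l) = Mul(Rational(-2565, 2), Pow(l, 2))
Pow(Add(Function('U')(497), -116152), Rational(1, 2)) = Pow(Add(Mul(Rational(-2565, 2), Pow(497, 2)), -116152), Rational(1, 2)) = Pow(Add(Mul(Rational(-2565, 2), 247009), -116152), Rational(1, 2)) = Pow(Add(Rational(-633578085, 2), -116152), Rational(1, 2)) = Pow(Rational(-633810389, 2), Rational(1, 2)) = Mul(Rational(1, 2), I, Pow(1267620778, Rational(1, 2)))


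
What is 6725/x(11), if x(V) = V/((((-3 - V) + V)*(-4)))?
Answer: 80700/11 ≈ 7336.4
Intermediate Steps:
x(V) = V/12 (x(V) = V/((-3*(-4))) = V/12)
6725/x(11) = 6725/(((1/12)*11)) = 6725/(11/12) = 6725*(12/11) = 80700/11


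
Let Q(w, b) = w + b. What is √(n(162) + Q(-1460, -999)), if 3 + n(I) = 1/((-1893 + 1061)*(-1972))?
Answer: I*√25888599500023/102544 ≈ 49.619*I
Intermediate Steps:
n(I) = -4922111/1640704 (n(I) = -3 + 1/((-1893 + 1061)*(-1972)) = -3 - 1/1972/(-832) = -3 - 1/832*(-1/1972) = -3 + 1/1640704 = -4922111/1640704)
Q(w, b) = b + w
√(n(162) + Q(-1460, -999)) = √(-4922111/1640704 + (-999 - 1460)) = √(-4922111/1640704 - 2459) = √(-4039413247/1640704) = I*√25888599500023/102544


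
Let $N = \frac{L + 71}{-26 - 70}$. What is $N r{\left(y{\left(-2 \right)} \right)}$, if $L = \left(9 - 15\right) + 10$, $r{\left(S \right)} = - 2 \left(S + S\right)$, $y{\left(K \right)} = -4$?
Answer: $- \frac{25}{2} \approx -12.5$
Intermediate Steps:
$r{\left(S \right)} = - 4 S$ ($r{\left(S \right)} = - 2 \cdot 2 S = - 4 S$)
$L = 4$ ($L = -6 + 10 = 4$)
$N = - \frac{25}{32}$ ($N = \frac{4 + 71}{-26 - 70} = \frac{75}{-96} = 75 \left(- \frac{1}{96}\right) = - \frac{25}{32} \approx -0.78125$)
$N r{\left(y{\left(-2 \right)} \right)} = - \frac{25 \left(\left(-4\right) \left(-4\right)\right)}{32} = \left(- \frac{25}{32}\right) 16 = - \frac{25}{2}$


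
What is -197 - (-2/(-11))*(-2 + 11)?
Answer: -2185/11 ≈ -198.64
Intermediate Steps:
-197 - (-2/(-11))*(-2 + 11) = -197 - (-2*(-1/11))*9 = -197 - 2*9/11 = -197 - 1*18/11 = -197 - 18/11 = -2185/11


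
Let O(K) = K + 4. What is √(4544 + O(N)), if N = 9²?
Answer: √4629 ≈ 68.037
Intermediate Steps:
N = 81
O(K) = 4 + K
√(4544 + O(N)) = √(4544 + (4 + 81)) = √(4544 + 85) = √4629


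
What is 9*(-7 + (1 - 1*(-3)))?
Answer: -27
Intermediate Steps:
9*(-7 + (1 - 1*(-3))) = 9*(-7 + (1 + 3)) = 9*(-7 + 4) = 9*(-3) = -27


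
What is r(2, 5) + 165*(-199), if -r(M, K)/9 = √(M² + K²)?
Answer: -32835 - 9*√29 ≈ -32883.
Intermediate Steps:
r(M, K) = -9*√(K² + M²) (r(M, K) = -9*√(M² + K²) = -9*√(K² + M²))
r(2, 5) + 165*(-199) = -9*√(5² + 2²) + 165*(-199) = -9*√(25 + 4) - 32835 = -9*√29 - 32835 = -32835 - 9*√29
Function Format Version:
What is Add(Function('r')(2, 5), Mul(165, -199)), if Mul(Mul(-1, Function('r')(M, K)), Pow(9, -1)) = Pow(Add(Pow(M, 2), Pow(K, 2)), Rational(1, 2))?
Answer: Add(-32835, Mul(-9, Pow(29, Rational(1, 2)))) ≈ -32883.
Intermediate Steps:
Function('r')(M, K) = Mul(-9, Pow(Add(Pow(K, 2), Pow(M, 2)), Rational(1, 2))) (Function('r')(M, K) = Mul(-9, Pow(Add(Pow(M, 2), Pow(K, 2)), Rational(1, 2))) = Mul(-9, Pow(Add(Pow(K, 2), Pow(M, 2)), Rational(1, 2))))
Add(Function('r')(2, 5), Mul(165, -199)) = Add(Mul(-9, Pow(Add(Pow(5, 2), Pow(2, 2)), Rational(1, 2))), Mul(165, -199)) = Add(Mul(-9, Pow(Add(25, 4), Rational(1, 2))), -32835) = Add(Mul(-9, Pow(29, Rational(1, 2))), -32835) = Add(-32835, Mul(-9, Pow(29, Rational(1, 2))))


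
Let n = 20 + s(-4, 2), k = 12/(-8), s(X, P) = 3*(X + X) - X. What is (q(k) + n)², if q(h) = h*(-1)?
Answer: 9/4 ≈ 2.2500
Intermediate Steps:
s(X, P) = 5*X (s(X, P) = 3*(2*X) - X = 6*X - X = 5*X)
k = -3/2 (k = 12*(-⅛) = -3/2 ≈ -1.5000)
q(h) = -h
n = 0 (n = 20 + 5*(-4) = 20 - 20 = 0)
(q(k) + n)² = (-1*(-3/2) + 0)² = (3/2 + 0)² = (3/2)² = 9/4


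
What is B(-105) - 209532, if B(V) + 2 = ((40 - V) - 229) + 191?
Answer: -209427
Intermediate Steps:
B(V) = -V (B(V) = -2 + (((40 - V) - 229) + 191) = -2 + ((-189 - V) + 191) = -2 + (2 - V) = -V)
B(-105) - 209532 = -1*(-105) - 209532 = 105 - 209532 = -209427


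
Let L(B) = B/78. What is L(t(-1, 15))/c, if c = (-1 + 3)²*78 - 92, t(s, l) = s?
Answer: -1/17160 ≈ -5.8275e-5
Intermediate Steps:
L(B) = B/78 (L(B) = B*(1/78) = B/78)
c = 220 (c = 2²*78 - 92 = 4*78 - 92 = 312 - 92 = 220)
L(t(-1, 15))/c = ((1/78)*(-1))/220 = -1/78*1/220 = -1/17160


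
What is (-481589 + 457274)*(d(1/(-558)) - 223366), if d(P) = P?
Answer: 1010192846045/186 ≈ 5.4311e+9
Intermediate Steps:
(-481589 + 457274)*(d(1/(-558)) - 223366) = (-481589 + 457274)*(1/(-558) - 223366) = -24315*(-1/558 - 223366) = -24315*(-124638229/558) = 1010192846045/186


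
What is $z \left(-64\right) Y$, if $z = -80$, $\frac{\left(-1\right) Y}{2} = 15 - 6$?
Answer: $-92160$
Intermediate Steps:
$Y = -18$ ($Y = - 2 \left(15 - 6\right) = \left(-2\right) 9 = -18$)
$z \left(-64\right) Y = \left(-80\right) \left(-64\right) \left(-18\right) = 5120 \left(-18\right) = -92160$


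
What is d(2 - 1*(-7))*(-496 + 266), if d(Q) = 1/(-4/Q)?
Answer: 1035/2 ≈ 517.50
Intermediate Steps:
d(Q) = -Q/4
d(2 - 1*(-7))*(-496 + 266) = (-(2 - 1*(-7))/4)*(-496 + 266) = -(2 + 7)/4*(-230) = -¼*9*(-230) = -9/4*(-230) = 1035/2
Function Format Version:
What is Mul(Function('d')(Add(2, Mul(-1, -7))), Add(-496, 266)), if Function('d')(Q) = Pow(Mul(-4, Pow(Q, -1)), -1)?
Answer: Rational(1035, 2) ≈ 517.50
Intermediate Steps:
Function('d')(Q) = Mul(Rational(-1, 4), Q)
Mul(Function('d')(Add(2, Mul(-1, -7))), Add(-496, 266)) = Mul(Mul(Rational(-1, 4), Add(2, Mul(-1, -7))), Add(-496, 266)) = Mul(Mul(Rational(-1, 4), Add(2, 7)), -230) = Mul(Mul(Rational(-1, 4), 9), -230) = Mul(Rational(-9, 4), -230) = Rational(1035, 2)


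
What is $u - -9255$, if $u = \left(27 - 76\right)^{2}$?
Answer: $11656$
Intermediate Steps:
$u = 2401$ ($u = \left(-49\right)^{2} = 2401$)
$u - -9255 = 2401 - -9255 = 2401 + 9255 = 11656$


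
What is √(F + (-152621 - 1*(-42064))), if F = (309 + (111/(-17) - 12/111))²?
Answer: I*√7570167441/629 ≈ 138.33*I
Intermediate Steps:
F = 36170714596/395641 (F = (309 + (111*(-1/17) - 12*1/111))² = (309 + (-111/17 - 4/37))² = (309 - 4175/629)² = (190186/629)² = 36170714596/395641 ≈ 91423.)
√(F + (-152621 - 1*(-42064))) = √(36170714596/395641 + (-152621 - 1*(-42064))) = √(36170714596/395641 + (-152621 + 42064)) = √(36170714596/395641 - 110557) = √(-7570167441/395641) = I*√7570167441/629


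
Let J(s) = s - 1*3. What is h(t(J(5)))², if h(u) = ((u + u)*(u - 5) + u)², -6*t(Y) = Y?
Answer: 707281/6561 ≈ 107.80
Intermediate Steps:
J(s) = -3 + s (J(s) = s - 3 = -3 + s)
t(Y) = -Y/6
h(u) = (u + 2*u*(-5 + u))² (h(u) = ((2*u)*(-5 + u) + u)² = (2*u*(-5 + u) + u)² = (u + 2*u*(-5 + u))²)
h(t(J(5)))² = ((-(-3 + 5)/6)²*(-9 + 2*(-(-3 + 5)/6))²)² = ((-⅙*2)²*(-9 + 2*(-⅙*2))²)² = ((-⅓)²*(-9 + 2*(-⅓))²)² = ((-9 - ⅔)²/9)² = ((-29/3)²/9)² = ((⅑)*(841/9))² = (841/81)² = 707281/6561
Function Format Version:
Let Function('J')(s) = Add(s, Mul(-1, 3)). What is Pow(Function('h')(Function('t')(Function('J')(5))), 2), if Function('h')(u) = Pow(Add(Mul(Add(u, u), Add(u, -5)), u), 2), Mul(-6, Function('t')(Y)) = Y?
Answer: Rational(707281, 6561) ≈ 107.80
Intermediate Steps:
Function('J')(s) = Add(-3, s) (Function('J')(s) = Add(s, -3) = Add(-3, s))
Function('t')(Y) = Mul(Rational(-1, 6), Y)
Function('h')(u) = Pow(Add(u, Mul(2, u, Add(-5, u))), 2) (Function('h')(u) = Pow(Add(Mul(Mul(2, u), Add(-5, u)), u), 2) = Pow(Add(Mul(2, u, Add(-5, u)), u), 2) = Pow(Add(u, Mul(2, u, Add(-5, u))), 2))
Pow(Function('h')(Function('t')(Function('J')(5))), 2) = Pow(Mul(Pow(Mul(Rational(-1, 6), Add(-3, 5)), 2), Pow(Add(-9, Mul(2, Mul(Rational(-1, 6), Add(-3, 5)))), 2)), 2) = Pow(Mul(Pow(Mul(Rational(-1, 6), 2), 2), Pow(Add(-9, Mul(2, Mul(Rational(-1, 6), 2))), 2)), 2) = Pow(Mul(Pow(Rational(-1, 3), 2), Pow(Add(-9, Mul(2, Rational(-1, 3))), 2)), 2) = Pow(Mul(Rational(1, 9), Pow(Add(-9, Rational(-2, 3)), 2)), 2) = Pow(Mul(Rational(1, 9), Pow(Rational(-29, 3), 2)), 2) = Pow(Mul(Rational(1, 9), Rational(841, 9)), 2) = Pow(Rational(841, 81), 2) = Rational(707281, 6561)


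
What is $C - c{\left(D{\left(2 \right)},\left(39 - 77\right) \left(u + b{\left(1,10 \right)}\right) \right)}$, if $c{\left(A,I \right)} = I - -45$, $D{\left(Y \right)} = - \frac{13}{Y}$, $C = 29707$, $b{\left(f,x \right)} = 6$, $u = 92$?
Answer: $33386$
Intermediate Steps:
$c{\left(A,I \right)} = 45 + I$ ($c{\left(A,I \right)} = I + 45 = 45 + I$)
$C - c{\left(D{\left(2 \right)},\left(39 - 77\right) \left(u + b{\left(1,10 \right)}\right) \right)} = 29707 - \left(45 + \left(39 - 77\right) \left(92 + 6\right)\right) = 29707 - \left(45 - 3724\right) = 29707 - -3679 = 29707 + 3679 = 33386$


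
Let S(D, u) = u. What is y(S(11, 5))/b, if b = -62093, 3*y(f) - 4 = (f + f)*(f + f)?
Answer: -104/186279 ≈ -0.00055830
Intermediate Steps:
y(f) = 4/3 + 4*f²/3 (y(f) = 4/3 + ((f + f)*(f + f))/3 = 4/3 + ((2*f)*(2*f))/3 = 4/3 + (4*f²)/3 = 4/3 + 4*f²/3)
y(S(11, 5))/b = (4/3 + (4/3)*5²)/(-62093) = (4/3 + (4/3)*25)*(-1/62093) = (4/3 + 100/3)*(-1/62093) = (104/3)*(-1/62093) = -104/186279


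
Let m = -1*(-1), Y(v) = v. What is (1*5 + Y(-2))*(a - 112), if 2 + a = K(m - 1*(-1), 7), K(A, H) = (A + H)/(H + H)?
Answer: -4761/14 ≈ -340.07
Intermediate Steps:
m = 1
K(A, H) = (A + H)/(2*H) (K(A, H) = (A + H)/((2*H)) = (A + H)*(1/(2*H)) = (A + H)/(2*H))
a = -19/14 (a = -2 + (½)*((1 - 1*(-1)) + 7)/7 = -2 + (½)*(⅐)*((1 + 1) + 7) = -2 + (½)*(⅐)*(2 + 7) = -2 + (½)*(⅐)*9 = -2 + 9/14 = -19/14 ≈ -1.3571)
(1*5 + Y(-2))*(a - 112) = (1*5 - 2)*(-19/14 - 112) = (5 - 2)*(-1587/14) = 3*(-1587/14) = -4761/14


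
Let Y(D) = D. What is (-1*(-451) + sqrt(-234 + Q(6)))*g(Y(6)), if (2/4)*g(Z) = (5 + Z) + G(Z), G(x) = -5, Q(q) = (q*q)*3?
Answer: 5412 + 36*I*sqrt(14) ≈ 5412.0 + 134.7*I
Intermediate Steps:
Q(q) = 3*q**2 (Q(q) = q**2*3 = 3*q**2)
g(Z) = 2*Z (g(Z) = 2*((5 + Z) - 5) = 2*Z)
(-1*(-451) + sqrt(-234 + Q(6)))*g(Y(6)) = (-1*(-451) + sqrt(-234 + 3*6**2))*(2*6) = (451 + sqrt(-234 + 3*36))*12 = (451 + sqrt(-234 + 108))*12 = (451 + sqrt(-126))*12 = (451 + 3*I*sqrt(14))*12 = 5412 + 36*I*sqrt(14)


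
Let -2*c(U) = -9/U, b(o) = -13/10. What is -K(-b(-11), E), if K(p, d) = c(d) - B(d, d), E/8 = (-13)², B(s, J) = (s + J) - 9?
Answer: 7287271/2704 ≈ 2695.0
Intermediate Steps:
B(s, J) = -9 + J + s (B(s, J) = (J + s) - 9 = -9 + J + s)
E = 1352 (E = 8*(-13)² = 8*169 = 1352)
b(o) = -13/10 (b(o) = -13*⅒ = -13/10)
c(U) = 9/(2*U) (c(U) = -(-9)/(2*U) = 9/(2*U))
K(p, d) = 9 - 2*d + 9/(2*d) (K(p, d) = 9/(2*d) - (-9 + d + d) = 9/(2*d) - (-9 + 2*d) = 9/(2*d) + (9 - 2*d) = 9 - 2*d + 9/(2*d))
-K(-b(-11), E) = -(9 - 2*1352 + (9/2)/1352) = -(9 - 2704 + (9/2)*(1/1352)) = -(9 - 2704 + 9/2704) = -1*(-7287271/2704) = 7287271/2704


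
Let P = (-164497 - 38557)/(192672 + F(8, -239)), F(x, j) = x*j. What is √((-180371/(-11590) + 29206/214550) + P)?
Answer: √2280362427396497801427/12482905190 ≈ 3.8255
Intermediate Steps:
F(x, j) = j*x
P = -101527/95380 (P = (-164497 - 38557)/(192672 - 239*8) = -203054/(192672 - 1912) = -203054/190760 = -203054*1/190760 = -101527/95380 ≈ -1.0644)
√((-180371/(-11590) + 29206/214550) + P) = √((-180371/(-11590) + 29206/214550) - 101527/95380) = √((-180371*(-1/11590) + 29206*(1/214550)) - 101527/95380) = √((180371/11590 + 14603/107275) - 101527/95380) = √(3903709559/248663450 - 101527/95380) = √(1826788229733/124829051900) = √2280362427396497801427/12482905190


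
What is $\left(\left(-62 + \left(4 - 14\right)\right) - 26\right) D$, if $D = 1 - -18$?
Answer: $-1862$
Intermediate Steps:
$D = 19$ ($D = 1 + 18 = 19$)
$\left(\left(-62 + \left(4 - 14\right)\right) - 26\right) D = \left(\left(-62 + \left(4 - 14\right)\right) - 26\right) 19 = \left(\left(-62 - 10\right) - 26\right) 19 = \left(-72 - 26\right) 19 = \left(-98\right) 19 = -1862$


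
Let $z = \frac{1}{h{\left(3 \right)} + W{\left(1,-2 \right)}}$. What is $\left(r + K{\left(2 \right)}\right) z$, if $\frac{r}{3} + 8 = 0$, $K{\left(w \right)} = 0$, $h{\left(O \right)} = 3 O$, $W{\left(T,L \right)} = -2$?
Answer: $- \frac{24}{7} \approx -3.4286$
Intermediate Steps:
$r = -24$ ($r = -24 + 3 \cdot 0 = -24 + 0 = -24$)
$z = \frac{1}{7}$ ($z = \frac{1}{3 \cdot 3 - 2} = \frac{1}{9 - 2} = \frac{1}{7} \approx 0.14286$)
$\left(r + K{\left(2 \right)}\right) z = \left(-24 + 0\right) \frac{1}{7} = \left(-24\right) \frac{1}{7} = - \frac{24}{7}$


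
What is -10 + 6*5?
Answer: 20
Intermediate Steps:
-10 + 6*5 = -10 + 30 = 20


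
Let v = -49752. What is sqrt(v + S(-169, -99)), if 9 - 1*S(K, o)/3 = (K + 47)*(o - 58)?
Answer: I*sqrt(107187) ≈ 327.39*I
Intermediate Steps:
S(K, o) = 27 - 3*(-58 + o)*(47 + K) (S(K, o) = 27 - 3*(K + 47)*(o - 58) = 27 - 3*(47 + K)*(-58 + o) = 27 - 3*(-58 + o)*(47 + K))
sqrt(v + S(-169, -99)) = sqrt(-49752 + (8205 - 141*(-99) + 174*(-169) - 3*(-169)*(-99))) = sqrt(-49752 + (8205 + 13959 - 29406 - 50193)) = sqrt(-49752 - 57435) = sqrt(-107187) = I*sqrt(107187)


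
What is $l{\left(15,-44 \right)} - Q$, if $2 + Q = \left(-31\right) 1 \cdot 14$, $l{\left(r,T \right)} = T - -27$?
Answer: $419$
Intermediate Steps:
$l{\left(r,T \right)} = 27 + T$ ($l{\left(r,T \right)} = T + 27 = 27 + T$)
$Q = -436$ ($Q = -2 + \left(-31\right) 1 \cdot 14 = -2 - 434 = -436$)
$l{\left(15,-44 \right)} - Q = \left(27 - 44\right) - -436 = -17 + 436 = 419$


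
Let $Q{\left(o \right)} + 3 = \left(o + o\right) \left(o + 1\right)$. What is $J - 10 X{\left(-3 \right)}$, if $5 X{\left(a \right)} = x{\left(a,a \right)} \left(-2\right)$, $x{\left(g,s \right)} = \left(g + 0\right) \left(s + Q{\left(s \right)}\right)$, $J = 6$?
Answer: $-66$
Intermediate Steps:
$Q{\left(o \right)} = -3 + 2 o \left(1 + o\right)$ ($Q{\left(o \right)} = -3 + \left(o + o\right) \left(o + 1\right) = -3 + 2 o \left(1 + o\right)$)
$x{\left(g,s \right)} = g \left(-3 + 2 s^{2} + 3 s\right)$ ($x{\left(g,s \right)} = \left(g + 0\right) \left(s + \left(-3 + 2 s + 2 s^{2}\right)\right) = g \left(-3 + 2 s^{2} + 3 s\right)$)
$X{\left(a \right)} = - \frac{2 a \left(-3 + 2 a^{2} + 3 a\right)}{5}$ ($X{\left(a \right)} = \frac{a \left(-3 + 2 a^{2} + 3 a\right) \left(-2\right)}{5} = \frac{\left(-2\right) a \left(-3 + 2 a^{2} + 3 a\right)}{5} = - \frac{2 a \left(-3 + 2 a^{2} + 3 a\right)}{5}$)
$J - 10 X{\left(-3 \right)} = 6 - 10 \cdot \frac{2}{5} \left(-3\right) \left(3 - -9 - 2 \left(-3\right)^{2}\right) = 6 - 10 \cdot \frac{2}{5} \left(-3\right) \left(3 + 9 - 18\right) = 6 - 10 \cdot \frac{2}{5} \left(-3\right) \left(-6\right) = 6 - 72 = -66$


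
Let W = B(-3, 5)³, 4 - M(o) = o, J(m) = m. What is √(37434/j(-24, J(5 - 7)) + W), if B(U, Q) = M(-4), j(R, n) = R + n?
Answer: I*√156793/13 ≈ 30.459*I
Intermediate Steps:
M(o) = 4 - o
B(U, Q) = 8 (B(U, Q) = 4 - 1*(-4) = 4 + 4 = 8)
W = 512 (W = 8³ = 512)
√(37434/j(-24, J(5 - 7)) + W) = √(37434/(-24 + (5 - 7)) + 512) = √(37434/(-24 - 2) + 512) = √(37434/(-26) + 512) = √(37434*(-1/26) + 512) = √(-18717/13 + 512) = √(-12061/13) = I*√156793/13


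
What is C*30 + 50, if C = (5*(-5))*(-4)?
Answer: 3050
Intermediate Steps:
C = 100 (C = -25*(-4) = 100)
C*30 + 50 = 100*30 + 50 = 3000 + 50 = 3050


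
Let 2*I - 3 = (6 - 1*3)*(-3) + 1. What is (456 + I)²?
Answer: 822649/4 ≈ 2.0566e+5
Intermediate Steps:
I = -5/2 (I = 3/2 + ((6 - 1*3)*(-3) + 1)/2 = 3/2 + ((6 - 3)*(-3) + 1)/2 = 3/2 + (3*(-3) + 1)/2 = 3/2 + (-9 + 1)/2 = 3/2 + (½)*(-8) = 3/2 - 4 = -5/2 ≈ -2.5000)
(456 + I)² = (456 - 5/2)² = (907/2)² = 822649/4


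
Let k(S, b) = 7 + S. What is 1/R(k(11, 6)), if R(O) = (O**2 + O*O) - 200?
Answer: 1/448 ≈ 0.0022321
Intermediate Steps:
R(O) = -200 + 2*O**2 (R(O) = (O**2 + O**2) - 200 = 2*O**2 - 200 = -200 + 2*O**2)
1/R(k(11, 6)) = 1/(-200 + 2*(7 + 11)**2) = 1/(-200 + 2*18**2) = 1/(-200 + 2*324) = 1/(-200 + 648) = 1/448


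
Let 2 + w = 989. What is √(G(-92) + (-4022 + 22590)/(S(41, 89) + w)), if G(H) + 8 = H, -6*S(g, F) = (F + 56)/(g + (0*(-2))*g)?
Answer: 2*I*√1194962697901/242657 ≈ 9.0098*I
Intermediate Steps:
w = 987 (w = -2 + 989 = 987)
S(g, F) = -(56 + F)/(6*g) (S(g, F) = -(F + 56)/(6*(g + (0*(-2))*g)) = -(56 + F)/(6*(g + 0*g)) = -(56 + F)/(6*(g + 0)) = -(56 + F)/(6*g))
G(H) = -8 + H
√(G(-92) + (-4022 + 22590)/(S(41, 89) + w)) = √((-8 - 92) + (-4022 + 22590)/((⅙)*(-56 - 1*89)/41 + 987)) = √(-100 + 18568/((⅙)*(1/41)*(-56 - 89) + 987)) = √(-100 + 18568/((⅙)*(1/41)*(-145) + 987)) = √(-100 + 18568/(-145/246 + 987)) = √(-100 + 18568/(242657/246)) = √(-100 + 18568*(246/242657)) = √(-100 + 4567728/242657) = √(-19697972/242657) = 2*I*√1194962697901/242657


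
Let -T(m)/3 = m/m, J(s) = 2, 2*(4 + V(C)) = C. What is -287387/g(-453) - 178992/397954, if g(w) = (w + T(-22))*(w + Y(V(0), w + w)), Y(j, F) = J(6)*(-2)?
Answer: -75833653531/41465214984 ≈ -1.8288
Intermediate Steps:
V(C) = -4 + C/2
T(m) = -3 (T(m) = -3*m/m = -3*1 = -3)
Y(j, F) = -4 (Y(j, F) = 2*(-2) = -4)
g(w) = (-4 + w)*(-3 + w) (g(w) = (w - 3)*(w - 4) = (-3 + w)*(-4 + w) = (-4 + w)*(-3 + w))
-287387/g(-453) - 178992/397954 = -287387/(12 + (-453)² - 7*(-453)) - 178992/397954 = -287387/(12 + 205209 + 3171) - 178992*1/397954 = -287387/208392 - 89496/198977 = -75833653531/41465214984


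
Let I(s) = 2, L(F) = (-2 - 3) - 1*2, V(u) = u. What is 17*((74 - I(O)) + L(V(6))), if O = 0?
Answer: 1105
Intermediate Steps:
L(F) = -7 (L(F) = -5 - 2 = -7)
17*((74 - I(O)) + L(V(6))) = 17*((74 - 1*2) - 7) = 17*((74 - 2) - 7) = 17*(72 - 7) = 17*65 = 1105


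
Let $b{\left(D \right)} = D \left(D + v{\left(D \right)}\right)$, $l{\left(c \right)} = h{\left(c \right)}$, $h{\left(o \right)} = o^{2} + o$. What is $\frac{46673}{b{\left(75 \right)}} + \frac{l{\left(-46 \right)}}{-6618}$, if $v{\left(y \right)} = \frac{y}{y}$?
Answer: $\frac{49513819}{6287100} \approx 7.8755$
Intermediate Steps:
$v{\left(y \right)} = 1$
$h{\left(o \right)} = o + o^{2}$
$l{\left(c \right)} = c \left(1 + c\right)$
$b{\left(D \right)} = D \left(1 + D\right)$ ($b{\left(D \right)} = D \left(D + 1\right) = D \left(1 + D\right)$)
$\frac{46673}{b{\left(75 \right)}} + \frac{l{\left(-46 \right)}}{-6618} = \frac{46673}{75 \left(1 + 75\right)} + \frac{\left(-46\right) \left(1 - 46\right)}{-6618} = \frac{46673}{75 \cdot 76} + \left(-46\right) \left(-45\right) \left(- \frac{1}{6618}\right) = \frac{46673}{5700} + 2070 \left(- \frac{1}{6618}\right) = 46673 \cdot \frac{1}{5700} - \frac{345}{1103} = \frac{46673}{5700} - \frac{345}{1103} = \frac{49513819}{6287100}$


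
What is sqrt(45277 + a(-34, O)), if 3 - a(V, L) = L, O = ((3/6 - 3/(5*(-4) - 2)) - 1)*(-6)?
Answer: 2*sqrt(1369654)/11 ≈ 212.79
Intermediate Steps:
O = 24/11 (O = ((3*(1/6) - 3/(-20 - 2)) - 1)*(-6) = ((1/2 - 3/(-22)) - 1)*(-6) = ((1/2 - 3*(-1/22)) - 1)*(-6) = ((1/2 + 3/22) - 1)*(-6) = (7/11 - 1)*(-6) = -4/11*(-6) = 24/11 ≈ 2.1818)
a(V, L) = 3 - L
sqrt(45277 + a(-34, O)) = sqrt(45277 + (3 - 1*24/11)) = sqrt(45277 + (3 - 24/11)) = sqrt(45277 + 9/11) = sqrt(498056/11) = 2*sqrt(1369654)/11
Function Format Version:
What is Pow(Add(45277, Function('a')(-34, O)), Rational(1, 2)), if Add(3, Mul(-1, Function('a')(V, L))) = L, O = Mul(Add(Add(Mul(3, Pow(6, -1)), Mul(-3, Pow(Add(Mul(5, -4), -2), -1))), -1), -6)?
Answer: Mul(Rational(2, 11), Pow(1369654, Rational(1, 2))) ≈ 212.79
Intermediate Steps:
O = Rational(24, 11) (O = Mul(Add(Add(Mul(3, Rational(1, 6)), Mul(-3, Pow(Add(-20, -2), -1))), -1), -6) = Mul(Add(Add(Rational(1, 2), Mul(-3, Pow(-22, -1))), -1), -6) = Mul(Add(Add(Rational(1, 2), Mul(-3, Rational(-1, 22))), -1), -6) = Mul(Add(Add(Rational(1, 2), Rational(3, 22)), -1), -6) = Mul(Add(Rational(7, 11), -1), -6) = Mul(Rational(-4, 11), -6) = Rational(24, 11) ≈ 2.1818)
Function('a')(V, L) = Add(3, Mul(-1, L))
Pow(Add(45277, Function('a')(-34, O)), Rational(1, 2)) = Pow(Add(45277, Add(3, Mul(-1, Rational(24, 11)))), Rational(1, 2)) = Pow(Add(45277, Add(3, Rational(-24, 11))), Rational(1, 2)) = Pow(Add(45277, Rational(9, 11)), Rational(1, 2)) = Pow(Rational(498056, 11), Rational(1, 2)) = Mul(Rational(2, 11), Pow(1369654, Rational(1, 2)))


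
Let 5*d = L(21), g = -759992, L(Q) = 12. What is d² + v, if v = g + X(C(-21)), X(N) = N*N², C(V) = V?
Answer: -19231181/25 ≈ -7.6925e+5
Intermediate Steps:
X(N) = N³
d = 12/5 (d = (⅕)*12 = 12/5 ≈ 2.4000)
v = -769253 (v = -759992 + (-21)³ = -759992 - 9261 = -769253)
d² + v = (12/5)² - 769253 = 144/25 - 769253 = -19231181/25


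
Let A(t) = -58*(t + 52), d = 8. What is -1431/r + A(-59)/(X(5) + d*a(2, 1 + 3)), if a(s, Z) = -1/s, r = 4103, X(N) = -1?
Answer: -1672973/20515 ≈ -81.549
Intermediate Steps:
A(t) = -3016 - 58*t (A(t) = -58*(52 + t) = -3016 - 58*t)
-1431/r + A(-59)/(X(5) + d*a(2, 1 + 3)) = -1431/4103 + (-3016 - 58*(-59))/(-1 + 8*(-1/2)) = -1431*1/4103 + (-3016 + 3422)/(-1 + 8*(-1*1/2)) = -1431/4103 + 406/(-1 + 8*(-1/2)) = -1431/4103 + 406/(-1 - 4) = -1431/4103 + 406/(-5) = -1431/4103 + 406*(-1/5) = -1431/4103 - 406/5 = -1672973/20515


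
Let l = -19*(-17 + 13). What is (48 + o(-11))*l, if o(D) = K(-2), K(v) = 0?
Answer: 3648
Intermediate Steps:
o(D) = 0
l = 76 (l = -19*(-4) = 76)
(48 + o(-11))*l = (48 + 0)*76 = 48*76 = 3648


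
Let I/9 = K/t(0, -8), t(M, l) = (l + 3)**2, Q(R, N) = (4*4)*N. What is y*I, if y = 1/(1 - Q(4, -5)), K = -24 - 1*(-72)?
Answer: 16/75 ≈ 0.21333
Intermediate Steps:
Q(R, N) = 16*N
K = 48 (K = -24 + 72 = 48)
t(M, l) = (3 + l)**2
I = 432/25 (I = 9*(48/((3 - 8)**2)) = 9*(48/((-5)**2)) = 9*(48/25) = 432/25 ≈ 17.280)
y = 1/81 (y = 1/(1 - 16*(-5)) = 1/(1 - 1*(-80)) = 1/(1 + 80) = 1/81 ≈ 0.012346)
y*I = (1/81)*(432/25) = 16/75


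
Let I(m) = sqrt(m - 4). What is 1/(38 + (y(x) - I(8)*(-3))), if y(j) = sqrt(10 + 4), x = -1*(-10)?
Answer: 22/961 - sqrt(14)/1922 ≈ 0.020946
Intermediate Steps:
I(m) = sqrt(-4 + m)
x = 10
y(j) = sqrt(14)
1/(38 + (y(x) - I(8)*(-3))) = 1/(38 + (sqrt(14) - sqrt(-4 + 8)*(-3))) = 1/(38 + (sqrt(14) - sqrt(4)*(-3))) = 1/(38 + (sqrt(14) - 2*(-3))) = 1/(38 + (sqrt(14) - 1*(-6))) = 1/(38 + (sqrt(14) + 6)) = 1/(38 + (6 + sqrt(14))) = 1/(44 + sqrt(14))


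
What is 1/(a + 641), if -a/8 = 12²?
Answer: -1/511 ≈ -0.0019569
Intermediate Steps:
a = -1152 (a = -8*12² = -8*144 = -1152)
1/(a + 641) = 1/(-1152 + 641) = 1/(-511) = -1/511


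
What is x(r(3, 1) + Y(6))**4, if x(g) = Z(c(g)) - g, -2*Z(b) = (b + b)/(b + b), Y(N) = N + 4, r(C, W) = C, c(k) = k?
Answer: 531441/16 ≈ 33215.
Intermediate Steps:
Y(N) = 4 + N
Z(b) = -1/2 (Z(b) = -(b + b)/(2*(b + b)) = -2*b/(2*(2*b)) = -2*b*1/(2*b)/2 = -1/2*1 = -1/2)
x(g) = -1/2 - g
x(r(3, 1) + Y(6))**4 = (-1/2 - (3 + (4 + 6)))**4 = (-1/2 - (3 + 10))**4 = (-1/2 - 1*13)**4 = (-1/2 - 13)**4 = (-27/2)**4 = 531441/16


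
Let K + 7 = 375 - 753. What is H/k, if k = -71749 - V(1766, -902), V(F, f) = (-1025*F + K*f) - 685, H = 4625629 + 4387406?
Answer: 9013035/1391816 ≈ 6.4757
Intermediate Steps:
K = -385 (K = -7 + (375 - 753) = -7 - 378 = -385)
H = 9013035
V(F, f) = -685 - 1025*F - 385*f (V(F, f) = (-1025*F - 385*f) - 685 = -685 - 1025*F - 385*f)
k = 1391816 (k = -71749 - (-685 - 1025*1766 - 385*(-902)) = -71749 - (-685 - 1810150 + 347270) = -71749 - 1*(-1463565) = -71749 + 1463565 = 1391816)
H/k = 9013035/1391816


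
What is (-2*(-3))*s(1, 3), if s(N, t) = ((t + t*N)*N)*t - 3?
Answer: 90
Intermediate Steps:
s(N, t) = -3 + N*t*(t + N*t) (s(N, t) = ((t + N*t)*N)*t - 3 = (N*(t + N*t))*t - 3 = N*t*(t + N*t) - 3 = -3 + N*t*(t + N*t))
(-2*(-3))*s(1, 3) = (-2*(-3))*(-3 + 1*3² + 1²*3²) = 6*(-3 + 1*9 + 1*9) = 6*(-3 + 9 + 9) = 6*15 = 90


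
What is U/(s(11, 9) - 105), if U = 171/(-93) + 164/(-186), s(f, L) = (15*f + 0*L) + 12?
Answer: -253/6696 ≈ -0.037784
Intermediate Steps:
s(f, L) = 12 + 15*f (s(f, L) = (15*f + 0) + 12 = 15*f + 12 = 12 + 15*f)
U = -253/93 (U = 171*(-1/93) + 164*(-1/186) = -57/31 - 82/93 = -253/93 ≈ -2.7204)
U/(s(11, 9) - 105) = -253/(93*((12 + 15*11) - 105)) = -253/(93*((12 + 165) - 105)) = -253/(93*(177 - 105)) = -253/93/72 = -253/93*1/72 = -253/6696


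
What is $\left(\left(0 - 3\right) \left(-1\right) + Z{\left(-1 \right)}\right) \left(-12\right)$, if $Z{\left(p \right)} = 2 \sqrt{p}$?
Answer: $-36 - 24 i \approx -36.0 - 24.0 i$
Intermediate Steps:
$\left(\left(0 - 3\right) \left(-1\right) + Z{\left(-1 \right)}\right) \left(-12\right) = \left(\left(0 - 3\right) \left(-1\right) + 2 \sqrt{-1}\right) \left(-12\right) = \left(\left(-3\right) \left(-1\right) + 2 i\right) \left(-12\right) = \left(3 + 2 i\right) \left(-12\right) = -36 - 24 i$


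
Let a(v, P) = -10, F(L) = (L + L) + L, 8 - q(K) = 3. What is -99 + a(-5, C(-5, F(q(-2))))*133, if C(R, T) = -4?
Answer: -1429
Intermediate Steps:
q(K) = 5 (q(K) = 8 - 1*3 = 8 - 3 = 5)
F(L) = 3*L (F(L) = 2*L + L = 3*L)
-99 + a(-5, C(-5, F(q(-2))))*133 = -99 - 10*133 = -99 - 1330 = -1429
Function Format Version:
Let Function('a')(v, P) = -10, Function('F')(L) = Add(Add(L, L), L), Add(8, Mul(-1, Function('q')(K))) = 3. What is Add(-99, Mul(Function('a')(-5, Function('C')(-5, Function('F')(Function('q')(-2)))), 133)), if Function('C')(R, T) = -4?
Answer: -1429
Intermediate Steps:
Function('q')(K) = 5 (Function('q')(K) = Add(8, Mul(-1, 3)) = Add(8, -3) = 5)
Function('F')(L) = Mul(3, L) (Function('F')(L) = Add(Mul(2, L), L) = Mul(3, L))
Add(-99, Mul(Function('a')(-5, Function('C')(-5, Function('F')(Function('q')(-2)))), 133)) = Add(-99, Mul(-10, 133)) = Add(-99, -1330) = -1429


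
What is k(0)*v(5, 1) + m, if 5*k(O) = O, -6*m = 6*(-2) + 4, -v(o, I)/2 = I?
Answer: 4/3 ≈ 1.3333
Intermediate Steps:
v(o, I) = -2*I
m = 4/3 (m = -(6*(-2) + 4)/6 = -(-12 + 4)/6 = -⅙*(-8) = 4/3 ≈ 1.3333)
k(O) = O/5
k(0)*v(5, 1) + m = ((⅕)*0)*(-2*1) + 4/3 = 0*(-2) + 4/3 = 0 + 4/3 = 4/3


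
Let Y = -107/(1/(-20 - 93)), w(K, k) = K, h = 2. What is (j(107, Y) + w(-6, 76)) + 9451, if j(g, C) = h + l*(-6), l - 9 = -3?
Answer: 9411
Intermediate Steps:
l = 6 (l = 9 - 3 = 6)
Y = 12091 (Y = -107/(1/(-113)) = -107/(-1/113) = -107*(-113) = 12091)
j(g, C) = -34 (j(g, C) = 2 + 6*(-6) = 2 - 36 = -34)
(j(107, Y) + w(-6, 76)) + 9451 = (-34 - 6) + 9451 = -40 + 9451 = 9411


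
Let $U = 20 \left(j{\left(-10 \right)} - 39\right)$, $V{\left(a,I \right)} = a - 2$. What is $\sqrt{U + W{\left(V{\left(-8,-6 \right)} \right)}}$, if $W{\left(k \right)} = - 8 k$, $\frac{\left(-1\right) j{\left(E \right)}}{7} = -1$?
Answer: $4 i \sqrt{35} \approx 23.664 i$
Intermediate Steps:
$j{\left(E \right)} = 7$ ($j{\left(E \right)} = \left(-7\right) \left(-1\right) = 7$)
$V{\left(a,I \right)} = -2 + a$ ($V{\left(a,I \right)} = a - 2 = -2 + a$)
$U = -640$ ($U = 20 \left(7 - 39\right) = 20 \left(-32\right) = -640$)
$\sqrt{U + W{\left(V{\left(-8,-6 \right)} \right)}} = \sqrt{-640 - 8 \left(-2 - 8\right)} = \sqrt{-640 - -80} = \sqrt{-640 + 80} = \sqrt{-560} = 4 i \sqrt{35}$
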